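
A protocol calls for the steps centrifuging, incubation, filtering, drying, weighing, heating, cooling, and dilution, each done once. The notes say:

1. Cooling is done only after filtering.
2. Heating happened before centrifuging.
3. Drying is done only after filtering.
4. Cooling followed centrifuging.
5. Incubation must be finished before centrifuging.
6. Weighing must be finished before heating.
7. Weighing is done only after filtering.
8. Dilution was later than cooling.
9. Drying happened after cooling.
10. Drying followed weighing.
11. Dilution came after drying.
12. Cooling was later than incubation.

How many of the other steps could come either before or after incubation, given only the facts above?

3

Forced after incubation: centrifuging, cooling, dilution, and drying.
That leaves filtering, heating, and weighing with no forced order relative to incubation — 3.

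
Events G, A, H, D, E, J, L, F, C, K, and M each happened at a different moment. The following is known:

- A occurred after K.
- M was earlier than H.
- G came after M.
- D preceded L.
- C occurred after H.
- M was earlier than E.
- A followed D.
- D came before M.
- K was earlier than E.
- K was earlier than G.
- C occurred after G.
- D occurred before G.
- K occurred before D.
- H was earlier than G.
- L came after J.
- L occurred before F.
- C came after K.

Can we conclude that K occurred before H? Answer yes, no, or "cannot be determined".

yes

Chain the constraints: K → D → M → H. Each link is directly stated, so K comes before H.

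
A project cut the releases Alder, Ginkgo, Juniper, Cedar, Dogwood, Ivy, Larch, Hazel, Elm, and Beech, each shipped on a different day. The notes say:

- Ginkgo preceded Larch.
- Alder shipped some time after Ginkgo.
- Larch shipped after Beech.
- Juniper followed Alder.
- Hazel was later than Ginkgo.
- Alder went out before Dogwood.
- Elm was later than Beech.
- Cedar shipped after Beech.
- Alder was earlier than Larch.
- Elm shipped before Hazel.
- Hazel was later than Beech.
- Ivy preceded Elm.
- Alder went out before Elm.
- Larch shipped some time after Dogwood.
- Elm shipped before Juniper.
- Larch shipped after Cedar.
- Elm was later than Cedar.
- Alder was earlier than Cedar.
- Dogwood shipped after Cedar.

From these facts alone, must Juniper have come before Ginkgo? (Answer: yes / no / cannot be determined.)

Tracing the constraints gives Ginkgo → Alder → Juniper, so Ginkgo must come before Juniper.
That means Juniper cannot be before Ginkgo.

no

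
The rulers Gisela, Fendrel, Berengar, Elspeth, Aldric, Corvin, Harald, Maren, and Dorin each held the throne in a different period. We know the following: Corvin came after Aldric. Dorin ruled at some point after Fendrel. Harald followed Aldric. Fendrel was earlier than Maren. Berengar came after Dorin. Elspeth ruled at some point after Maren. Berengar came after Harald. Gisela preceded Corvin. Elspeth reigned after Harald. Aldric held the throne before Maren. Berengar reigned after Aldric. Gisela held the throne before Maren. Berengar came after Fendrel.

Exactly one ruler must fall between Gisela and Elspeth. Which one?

Tracing the constraints gives Gisela → Maren → Elspeth, so Maren sits after Gisela and before Elspeth.
No other ruler is forced both after Gisela and before Elspeth.

Maren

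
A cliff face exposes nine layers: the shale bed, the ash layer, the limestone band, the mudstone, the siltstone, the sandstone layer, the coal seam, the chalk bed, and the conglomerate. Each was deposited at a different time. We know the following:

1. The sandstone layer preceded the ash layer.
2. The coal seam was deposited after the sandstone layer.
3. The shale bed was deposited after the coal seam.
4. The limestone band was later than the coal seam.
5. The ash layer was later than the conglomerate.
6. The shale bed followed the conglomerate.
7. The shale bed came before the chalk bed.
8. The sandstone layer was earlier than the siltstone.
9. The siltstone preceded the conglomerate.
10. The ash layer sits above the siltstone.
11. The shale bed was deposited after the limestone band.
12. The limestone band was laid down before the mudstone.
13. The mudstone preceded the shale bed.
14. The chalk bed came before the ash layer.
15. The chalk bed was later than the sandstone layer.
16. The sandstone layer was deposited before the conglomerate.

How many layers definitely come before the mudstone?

3

Directly stated before the mudstone: the limestone band.
The coal seam reaches the mudstone via the coal seam → the limestone band → the mudstone.
The sandstone layer reaches the mudstone via the sandstone layer → the coal seam → the limestone band → the mudstone.
No chain forces the conglomerate (or any of the others) ahead of the mudstone.
That's the coal seam, the limestone band, and the sandstone layer — 3 in all.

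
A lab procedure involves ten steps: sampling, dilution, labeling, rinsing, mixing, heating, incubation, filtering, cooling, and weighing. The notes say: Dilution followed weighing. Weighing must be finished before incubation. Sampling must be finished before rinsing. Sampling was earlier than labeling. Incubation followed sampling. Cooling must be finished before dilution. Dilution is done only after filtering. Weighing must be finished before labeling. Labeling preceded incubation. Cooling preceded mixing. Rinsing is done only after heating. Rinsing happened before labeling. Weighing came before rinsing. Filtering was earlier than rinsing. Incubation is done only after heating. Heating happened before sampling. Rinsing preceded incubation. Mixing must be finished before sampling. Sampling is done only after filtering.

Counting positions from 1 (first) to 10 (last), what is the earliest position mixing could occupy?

Cooling must come before mixing — 1 forced predecessor.
Nothing else is forced ahead of mixing, so its earliest slot is position 1 + 1 = 2.

2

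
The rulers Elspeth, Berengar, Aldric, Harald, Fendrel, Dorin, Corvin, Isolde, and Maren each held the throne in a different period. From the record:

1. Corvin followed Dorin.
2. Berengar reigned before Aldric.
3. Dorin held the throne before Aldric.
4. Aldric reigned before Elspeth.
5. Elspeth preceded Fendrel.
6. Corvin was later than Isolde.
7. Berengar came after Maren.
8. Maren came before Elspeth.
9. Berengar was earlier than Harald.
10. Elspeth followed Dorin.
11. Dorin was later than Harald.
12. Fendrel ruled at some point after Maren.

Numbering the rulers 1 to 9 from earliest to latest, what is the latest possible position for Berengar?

3

Berengar must come before Aldric, Corvin, Dorin, Elspeth, Fendrel, and Harald — 6 rulers forced after them.
Everything else can be placed before Berengar in some valid order, so Berengar can sit as late as position 9 − 6 = 3.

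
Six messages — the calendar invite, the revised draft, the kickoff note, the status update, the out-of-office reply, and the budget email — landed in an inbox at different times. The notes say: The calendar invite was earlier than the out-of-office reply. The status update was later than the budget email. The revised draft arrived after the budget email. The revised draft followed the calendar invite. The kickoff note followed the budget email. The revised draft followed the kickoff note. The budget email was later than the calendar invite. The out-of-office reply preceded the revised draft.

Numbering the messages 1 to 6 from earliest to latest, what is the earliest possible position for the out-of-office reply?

The calendar invite must come before the out-of-office reply — 1 forced predecessor.
Nothing else is forced ahead of the out-of-office reply, so its earliest slot is position 1 + 1 = 2.

2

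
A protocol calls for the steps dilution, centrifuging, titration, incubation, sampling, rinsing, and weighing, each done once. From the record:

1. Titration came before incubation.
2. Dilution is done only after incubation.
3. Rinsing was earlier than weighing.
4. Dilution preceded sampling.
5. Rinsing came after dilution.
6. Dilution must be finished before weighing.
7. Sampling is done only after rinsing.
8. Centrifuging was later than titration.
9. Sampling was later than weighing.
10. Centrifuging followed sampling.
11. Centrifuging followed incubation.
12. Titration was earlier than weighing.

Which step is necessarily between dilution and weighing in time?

Tracing the constraints gives dilution → rinsing → weighing, so rinsing sits after dilution and before weighing.
No other step is forced both after dilution and before weighing.

rinsing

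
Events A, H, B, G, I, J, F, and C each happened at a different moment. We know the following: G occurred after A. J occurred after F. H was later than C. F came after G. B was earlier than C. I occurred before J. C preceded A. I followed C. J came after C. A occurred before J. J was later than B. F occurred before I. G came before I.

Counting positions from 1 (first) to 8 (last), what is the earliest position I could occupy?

A, B, C, F, and G must all come before I — 5 forced predecessors.
Nothing else is forced ahead of I, so its earliest slot is position 5 + 1 = 6.

6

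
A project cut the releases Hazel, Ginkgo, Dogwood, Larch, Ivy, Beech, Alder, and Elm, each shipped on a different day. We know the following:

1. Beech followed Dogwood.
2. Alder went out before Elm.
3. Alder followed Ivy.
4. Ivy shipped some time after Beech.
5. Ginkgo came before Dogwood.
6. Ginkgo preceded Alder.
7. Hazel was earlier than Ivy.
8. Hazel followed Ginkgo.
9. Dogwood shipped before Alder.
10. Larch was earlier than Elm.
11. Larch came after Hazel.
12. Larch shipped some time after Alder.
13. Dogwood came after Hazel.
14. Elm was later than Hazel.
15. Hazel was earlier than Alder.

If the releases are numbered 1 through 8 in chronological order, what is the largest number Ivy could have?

Ivy must come before Alder, Elm, and Larch — 3 releases forced after it.
Everything else can be placed before Ivy in some valid order, so Ivy can sit as late as position 8 − 3 = 5.

5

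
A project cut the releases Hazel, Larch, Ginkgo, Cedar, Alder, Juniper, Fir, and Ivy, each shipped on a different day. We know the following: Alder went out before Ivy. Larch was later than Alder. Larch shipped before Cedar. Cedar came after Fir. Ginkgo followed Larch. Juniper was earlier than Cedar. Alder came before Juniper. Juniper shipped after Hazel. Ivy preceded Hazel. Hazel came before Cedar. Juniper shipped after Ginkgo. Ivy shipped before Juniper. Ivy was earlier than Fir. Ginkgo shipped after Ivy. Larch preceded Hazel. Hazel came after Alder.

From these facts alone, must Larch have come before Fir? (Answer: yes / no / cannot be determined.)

No chain of stated constraints runs from Larch to Fir, and none runs from Fir to Larch either.
So the relative order of Larch and Fir is not fixed by the given facts.

cannot be determined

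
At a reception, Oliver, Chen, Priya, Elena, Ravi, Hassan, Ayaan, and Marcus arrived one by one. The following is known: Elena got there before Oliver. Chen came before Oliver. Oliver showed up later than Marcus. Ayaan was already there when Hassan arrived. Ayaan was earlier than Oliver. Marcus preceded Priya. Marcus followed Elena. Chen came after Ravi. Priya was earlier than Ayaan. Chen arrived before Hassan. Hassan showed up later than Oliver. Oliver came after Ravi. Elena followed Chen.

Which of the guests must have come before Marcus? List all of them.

Chen, Elena, Ravi

Directly stated before Marcus: Elena.
Chen reaches Marcus via Chen → Elena → Marcus.
Ravi reaches Marcus via Ravi → Chen → Elena → Marcus.
No chain forces Priya (or any of the others) ahead of Marcus.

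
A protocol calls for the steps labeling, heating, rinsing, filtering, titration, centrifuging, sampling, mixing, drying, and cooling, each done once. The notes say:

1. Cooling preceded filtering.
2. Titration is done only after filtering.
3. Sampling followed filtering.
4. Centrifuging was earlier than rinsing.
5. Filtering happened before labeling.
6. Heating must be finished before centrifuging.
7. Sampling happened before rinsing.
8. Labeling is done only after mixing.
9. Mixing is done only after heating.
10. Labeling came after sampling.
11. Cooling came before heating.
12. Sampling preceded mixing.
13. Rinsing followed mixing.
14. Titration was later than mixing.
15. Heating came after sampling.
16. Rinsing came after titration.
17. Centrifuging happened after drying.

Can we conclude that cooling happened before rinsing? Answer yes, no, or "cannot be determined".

yes

Chain the constraints: cooling → filtering → titration → rinsing. Each link is directly stated, so cooling comes before rinsing.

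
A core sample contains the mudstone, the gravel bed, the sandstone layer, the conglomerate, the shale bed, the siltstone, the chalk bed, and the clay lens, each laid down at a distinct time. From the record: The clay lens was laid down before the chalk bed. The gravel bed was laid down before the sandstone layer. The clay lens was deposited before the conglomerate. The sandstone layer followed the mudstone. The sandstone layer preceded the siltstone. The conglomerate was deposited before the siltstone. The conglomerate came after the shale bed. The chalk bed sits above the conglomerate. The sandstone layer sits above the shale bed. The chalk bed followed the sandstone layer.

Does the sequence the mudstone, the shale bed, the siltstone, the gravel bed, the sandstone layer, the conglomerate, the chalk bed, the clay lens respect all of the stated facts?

no

The constraints require the sandstone layer before the siltstone, but in the proposed sequence the siltstone appears ahead of the sandstone layer. That one violation is enough.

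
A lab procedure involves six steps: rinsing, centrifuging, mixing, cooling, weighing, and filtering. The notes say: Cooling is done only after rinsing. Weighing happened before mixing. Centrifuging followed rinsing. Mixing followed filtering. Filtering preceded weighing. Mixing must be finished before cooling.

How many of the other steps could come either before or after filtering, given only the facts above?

Forced after filtering: cooling, mixing, and weighing.
That leaves centrifuging and rinsing with no forced order relative to filtering — 2.

2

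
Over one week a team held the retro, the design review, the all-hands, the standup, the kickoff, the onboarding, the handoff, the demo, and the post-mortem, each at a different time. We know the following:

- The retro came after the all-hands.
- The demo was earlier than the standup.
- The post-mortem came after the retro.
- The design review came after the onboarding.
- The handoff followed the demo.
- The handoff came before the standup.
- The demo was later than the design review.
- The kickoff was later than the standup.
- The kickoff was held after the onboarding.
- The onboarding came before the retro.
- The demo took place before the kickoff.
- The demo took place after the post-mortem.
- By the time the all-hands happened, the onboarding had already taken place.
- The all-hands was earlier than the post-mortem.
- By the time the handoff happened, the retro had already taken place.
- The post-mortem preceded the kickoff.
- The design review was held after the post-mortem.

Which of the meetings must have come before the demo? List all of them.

the all-hands, the design review, the onboarding, the post-mortem, the retro

Directly stated before the demo: the design review and the post-mortem.
The all-hands reaches the demo via the all-hands → the post-mortem → the demo.
The onboarding reaches the demo via the onboarding → the design review → the demo.
The retro reaches the demo via the retro → the post-mortem → the demo.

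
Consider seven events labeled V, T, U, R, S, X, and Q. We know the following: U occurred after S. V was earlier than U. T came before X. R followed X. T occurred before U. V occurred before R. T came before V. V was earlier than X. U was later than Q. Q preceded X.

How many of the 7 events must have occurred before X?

3

Directly stated before X: Q, T, and V.
That's Q, T, and V — 3 in all.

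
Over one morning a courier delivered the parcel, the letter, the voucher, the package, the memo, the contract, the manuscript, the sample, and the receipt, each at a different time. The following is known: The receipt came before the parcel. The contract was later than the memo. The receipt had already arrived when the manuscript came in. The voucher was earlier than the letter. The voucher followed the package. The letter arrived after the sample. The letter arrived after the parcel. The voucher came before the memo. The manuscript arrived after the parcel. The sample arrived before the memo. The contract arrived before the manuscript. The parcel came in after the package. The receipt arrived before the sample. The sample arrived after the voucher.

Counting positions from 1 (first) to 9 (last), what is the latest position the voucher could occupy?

4

The voucher must come before the contract, the letter, the manuscript, the memo, and the sample — 5 items forced after it.
Everything else can be placed before the voucher in some valid order, so the voucher can sit as late as position 9 − 5 = 4.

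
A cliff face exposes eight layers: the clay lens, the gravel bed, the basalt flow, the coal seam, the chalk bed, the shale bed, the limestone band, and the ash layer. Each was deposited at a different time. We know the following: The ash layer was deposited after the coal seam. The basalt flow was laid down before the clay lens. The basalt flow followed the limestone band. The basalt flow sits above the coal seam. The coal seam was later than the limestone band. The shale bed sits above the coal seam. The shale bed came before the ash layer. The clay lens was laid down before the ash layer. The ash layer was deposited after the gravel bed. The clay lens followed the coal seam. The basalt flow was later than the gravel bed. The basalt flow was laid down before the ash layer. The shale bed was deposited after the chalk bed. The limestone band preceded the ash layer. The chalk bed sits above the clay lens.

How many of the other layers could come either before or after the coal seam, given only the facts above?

1

Forced before the coal seam: the limestone band; forced after the coal seam: the ash layer, the basalt flow, the chalk bed, the clay lens, and the shale bed.
That leaves the gravel bed with no forced order relative to the coal seam — 1.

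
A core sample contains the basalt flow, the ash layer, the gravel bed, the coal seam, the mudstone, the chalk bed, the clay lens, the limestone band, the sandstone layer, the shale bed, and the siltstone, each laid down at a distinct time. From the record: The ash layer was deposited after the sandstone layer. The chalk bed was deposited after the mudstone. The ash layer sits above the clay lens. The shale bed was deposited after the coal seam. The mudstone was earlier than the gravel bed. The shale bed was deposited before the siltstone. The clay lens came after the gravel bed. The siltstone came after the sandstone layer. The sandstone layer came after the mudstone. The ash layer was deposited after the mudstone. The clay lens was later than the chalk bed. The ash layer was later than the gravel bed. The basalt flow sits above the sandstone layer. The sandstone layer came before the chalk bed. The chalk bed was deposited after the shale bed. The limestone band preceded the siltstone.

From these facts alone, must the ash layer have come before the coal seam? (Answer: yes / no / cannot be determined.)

no

Tracing the constraints gives the coal seam → the shale bed → the chalk bed → the clay lens → the ash layer, so the coal seam must come before the ash layer.
That means the ash layer cannot be before the coal seam.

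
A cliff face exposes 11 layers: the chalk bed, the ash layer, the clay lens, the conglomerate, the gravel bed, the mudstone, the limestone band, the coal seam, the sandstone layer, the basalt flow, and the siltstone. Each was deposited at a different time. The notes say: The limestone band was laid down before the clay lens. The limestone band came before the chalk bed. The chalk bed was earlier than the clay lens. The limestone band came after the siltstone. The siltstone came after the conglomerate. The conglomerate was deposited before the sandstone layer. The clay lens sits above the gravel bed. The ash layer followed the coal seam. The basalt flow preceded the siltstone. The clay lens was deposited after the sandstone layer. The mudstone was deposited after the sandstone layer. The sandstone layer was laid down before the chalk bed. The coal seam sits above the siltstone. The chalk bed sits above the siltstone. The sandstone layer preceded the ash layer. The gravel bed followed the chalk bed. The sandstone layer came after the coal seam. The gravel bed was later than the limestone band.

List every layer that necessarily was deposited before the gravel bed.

the basalt flow, the chalk bed, the coal seam, the conglomerate, the limestone band, the sandstone layer, the siltstone

Directly stated before the gravel bed: the chalk bed and the limestone band.
The basalt flow reaches the gravel bed via the basalt flow → the siltstone → the limestone band → the gravel bed.
The coal seam reaches the gravel bed via the coal seam → the sandstone layer → the chalk bed → the gravel bed.
The conglomerate reaches the gravel bed via the conglomerate → the siltstone → the limestone band → the gravel bed.
Likewise the sandstone layer and the siltstone each reach the gravel bed by chaining the stated constraints.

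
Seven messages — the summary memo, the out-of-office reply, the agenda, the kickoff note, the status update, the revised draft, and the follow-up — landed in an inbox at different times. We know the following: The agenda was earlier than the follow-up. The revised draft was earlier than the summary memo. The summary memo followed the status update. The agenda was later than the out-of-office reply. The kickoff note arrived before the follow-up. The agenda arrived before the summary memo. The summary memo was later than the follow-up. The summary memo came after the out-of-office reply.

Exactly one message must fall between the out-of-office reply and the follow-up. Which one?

Tracing the constraints gives the out-of-office reply → the agenda → the follow-up, so the agenda sits after the out-of-office reply and before the follow-up.
No other message is forced both after the out-of-office reply and before the follow-up.

the agenda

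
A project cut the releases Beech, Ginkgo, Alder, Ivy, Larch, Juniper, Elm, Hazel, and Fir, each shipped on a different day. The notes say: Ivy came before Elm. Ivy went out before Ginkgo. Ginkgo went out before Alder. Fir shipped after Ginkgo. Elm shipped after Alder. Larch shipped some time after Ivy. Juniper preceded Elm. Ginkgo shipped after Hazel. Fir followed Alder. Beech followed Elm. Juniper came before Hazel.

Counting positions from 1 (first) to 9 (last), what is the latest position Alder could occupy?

6

Alder must come before Beech, Elm, and Fir — 3 releases forced after it.
Everything else can be placed before Alder in some valid order, so Alder can sit as late as position 9 − 3 = 6.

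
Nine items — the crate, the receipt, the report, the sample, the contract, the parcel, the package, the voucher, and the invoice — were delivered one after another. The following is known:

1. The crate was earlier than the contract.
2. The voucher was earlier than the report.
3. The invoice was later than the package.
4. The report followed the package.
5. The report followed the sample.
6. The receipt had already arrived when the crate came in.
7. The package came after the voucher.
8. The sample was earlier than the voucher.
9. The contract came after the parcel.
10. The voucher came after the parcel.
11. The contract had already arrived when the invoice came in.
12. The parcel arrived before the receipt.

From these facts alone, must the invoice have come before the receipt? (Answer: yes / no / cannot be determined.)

no

Tracing the constraints gives the receipt → the crate → the contract → the invoice, so the receipt must come before the invoice.
That means the invoice cannot be before the receipt.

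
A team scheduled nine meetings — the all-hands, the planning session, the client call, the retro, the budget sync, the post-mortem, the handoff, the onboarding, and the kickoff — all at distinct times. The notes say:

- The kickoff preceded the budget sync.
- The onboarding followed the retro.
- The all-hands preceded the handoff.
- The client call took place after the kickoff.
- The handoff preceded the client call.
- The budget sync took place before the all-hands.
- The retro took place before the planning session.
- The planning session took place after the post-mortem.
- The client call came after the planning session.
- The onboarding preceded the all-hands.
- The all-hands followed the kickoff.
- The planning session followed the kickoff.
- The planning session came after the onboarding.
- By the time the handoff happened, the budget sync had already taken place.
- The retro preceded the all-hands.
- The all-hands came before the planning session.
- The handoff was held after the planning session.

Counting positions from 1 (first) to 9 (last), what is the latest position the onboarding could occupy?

The onboarding must come before the all-hands, the client call, the handoff, and the planning session — 4 meetings forced after it.
Everything else can be placed before the onboarding in some valid order, so the onboarding can sit as late as position 9 − 4 = 5.

5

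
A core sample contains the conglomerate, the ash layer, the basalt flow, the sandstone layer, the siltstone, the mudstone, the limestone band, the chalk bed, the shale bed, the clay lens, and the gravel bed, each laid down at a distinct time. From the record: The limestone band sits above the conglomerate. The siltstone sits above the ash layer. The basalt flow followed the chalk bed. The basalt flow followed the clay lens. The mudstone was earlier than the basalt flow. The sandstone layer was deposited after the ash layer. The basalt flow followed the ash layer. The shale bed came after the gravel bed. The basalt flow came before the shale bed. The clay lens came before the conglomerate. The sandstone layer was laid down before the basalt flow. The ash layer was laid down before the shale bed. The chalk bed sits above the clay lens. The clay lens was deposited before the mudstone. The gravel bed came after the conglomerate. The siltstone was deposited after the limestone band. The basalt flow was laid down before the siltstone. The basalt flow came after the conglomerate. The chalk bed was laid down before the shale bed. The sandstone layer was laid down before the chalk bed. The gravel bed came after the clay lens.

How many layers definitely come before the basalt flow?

6

Directly stated before the basalt flow: the ash layer, the chalk bed, the clay lens, the conglomerate, the mudstone, and the sandstone layer.
That's the ash layer, the chalk bed, the clay lens, the conglomerate, the mudstone, and the sandstone layer — 6 in all.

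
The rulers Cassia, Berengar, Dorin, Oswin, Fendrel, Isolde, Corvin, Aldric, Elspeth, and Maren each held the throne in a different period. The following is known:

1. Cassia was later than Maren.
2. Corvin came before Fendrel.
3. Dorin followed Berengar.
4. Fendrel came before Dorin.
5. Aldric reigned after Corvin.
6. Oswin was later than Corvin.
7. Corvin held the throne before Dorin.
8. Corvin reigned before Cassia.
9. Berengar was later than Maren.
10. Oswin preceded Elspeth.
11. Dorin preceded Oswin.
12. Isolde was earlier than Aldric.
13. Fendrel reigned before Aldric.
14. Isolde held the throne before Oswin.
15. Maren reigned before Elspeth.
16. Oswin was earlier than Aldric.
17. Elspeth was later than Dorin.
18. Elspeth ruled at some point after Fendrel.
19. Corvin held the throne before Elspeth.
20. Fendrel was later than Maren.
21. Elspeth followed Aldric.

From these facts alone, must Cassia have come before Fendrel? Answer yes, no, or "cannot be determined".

No chain of stated constraints runs from Cassia to Fendrel, and none runs from Fendrel to Cassia either.
So the relative order of Cassia and Fendrel is not fixed by the given facts.

cannot be determined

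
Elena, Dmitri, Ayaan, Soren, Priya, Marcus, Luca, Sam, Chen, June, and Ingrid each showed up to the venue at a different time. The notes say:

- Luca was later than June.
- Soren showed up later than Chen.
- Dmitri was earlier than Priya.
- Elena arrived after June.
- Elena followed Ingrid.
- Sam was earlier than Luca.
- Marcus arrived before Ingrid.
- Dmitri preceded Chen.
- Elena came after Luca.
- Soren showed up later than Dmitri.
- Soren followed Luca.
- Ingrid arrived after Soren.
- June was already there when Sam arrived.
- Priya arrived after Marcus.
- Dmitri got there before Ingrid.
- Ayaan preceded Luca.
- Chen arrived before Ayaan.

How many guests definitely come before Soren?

Directly stated before Soren: Chen, Dmitri, and Luca.
Ayaan reaches Soren via Ayaan → Luca → Soren.
June reaches Soren via June → Luca → Soren.
Sam reaches Soren via Sam → Luca → Soren.
No chain forces Priya (or any of the others) ahead of Soren.
That's Ayaan, Chen, Dmitri, June, Luca, and Sam — 6 in all.

6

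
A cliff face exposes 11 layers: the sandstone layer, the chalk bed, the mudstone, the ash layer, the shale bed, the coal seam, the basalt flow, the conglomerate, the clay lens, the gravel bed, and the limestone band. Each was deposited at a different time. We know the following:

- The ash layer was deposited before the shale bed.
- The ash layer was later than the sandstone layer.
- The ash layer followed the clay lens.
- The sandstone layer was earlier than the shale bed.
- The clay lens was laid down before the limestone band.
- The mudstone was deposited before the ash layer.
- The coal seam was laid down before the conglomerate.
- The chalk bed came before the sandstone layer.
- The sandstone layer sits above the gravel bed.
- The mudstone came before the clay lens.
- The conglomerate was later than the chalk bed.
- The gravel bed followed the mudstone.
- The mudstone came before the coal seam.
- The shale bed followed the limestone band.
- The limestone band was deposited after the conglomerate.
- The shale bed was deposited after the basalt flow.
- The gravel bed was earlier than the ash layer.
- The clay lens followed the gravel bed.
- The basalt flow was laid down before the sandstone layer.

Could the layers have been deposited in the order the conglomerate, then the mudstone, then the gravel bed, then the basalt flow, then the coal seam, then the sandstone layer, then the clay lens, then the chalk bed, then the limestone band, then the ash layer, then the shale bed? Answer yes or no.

The constraints require the chalk bed before the sandstone layer, but in the proposed sequence the sandstone layer appears ahead of the chalk bed. That one violation is enough.

no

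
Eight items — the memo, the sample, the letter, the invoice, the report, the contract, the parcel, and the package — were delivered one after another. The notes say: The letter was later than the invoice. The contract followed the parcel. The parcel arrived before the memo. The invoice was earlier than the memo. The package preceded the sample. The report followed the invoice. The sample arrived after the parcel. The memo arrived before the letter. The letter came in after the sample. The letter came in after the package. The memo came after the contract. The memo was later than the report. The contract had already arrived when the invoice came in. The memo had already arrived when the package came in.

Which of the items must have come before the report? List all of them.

Directly stated before the report: the invoice.
The contract reaches the report via the contract → the invoice → the report.
The parcel reaches the report via the parcel → the contract → the invoice → the report.

the contract, the invoice, the parcel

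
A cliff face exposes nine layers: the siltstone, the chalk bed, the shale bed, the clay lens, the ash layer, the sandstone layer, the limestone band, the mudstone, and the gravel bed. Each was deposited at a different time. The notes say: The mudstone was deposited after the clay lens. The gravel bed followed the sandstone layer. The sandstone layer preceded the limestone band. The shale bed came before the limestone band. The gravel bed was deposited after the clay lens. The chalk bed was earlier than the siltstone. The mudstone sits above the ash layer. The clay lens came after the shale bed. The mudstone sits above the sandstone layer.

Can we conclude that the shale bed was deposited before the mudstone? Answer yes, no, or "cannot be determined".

Chain the constraints: the shale bed → the clay lens → the mudstone. Each link is directly stated, so the shale bed comes before the mudstone.

yes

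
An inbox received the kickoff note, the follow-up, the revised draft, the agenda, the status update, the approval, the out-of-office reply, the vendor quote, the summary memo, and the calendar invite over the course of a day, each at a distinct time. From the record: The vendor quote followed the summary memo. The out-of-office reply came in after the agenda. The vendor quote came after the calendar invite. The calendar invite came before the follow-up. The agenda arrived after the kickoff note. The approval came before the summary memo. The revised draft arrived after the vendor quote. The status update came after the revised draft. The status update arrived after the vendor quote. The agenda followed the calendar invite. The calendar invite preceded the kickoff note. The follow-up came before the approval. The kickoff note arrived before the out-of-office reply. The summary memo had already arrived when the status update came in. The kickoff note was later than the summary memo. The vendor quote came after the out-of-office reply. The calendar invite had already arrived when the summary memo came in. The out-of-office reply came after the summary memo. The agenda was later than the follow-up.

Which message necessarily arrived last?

Every other message has a chain of constraints placing it before the status update, so the status update is last.

the status update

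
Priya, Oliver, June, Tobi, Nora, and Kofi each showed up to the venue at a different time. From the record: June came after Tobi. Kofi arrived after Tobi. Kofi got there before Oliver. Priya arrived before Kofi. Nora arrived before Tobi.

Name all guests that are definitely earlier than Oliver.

Directly stated before Oliver: Kofi.
Nora reaches Oliver via Nora → Tobi → Kofi → Oliver.
Priya reaches Oliver via Priya → Kofi → Oliver.
Tobi reaches Oliver via Tobi → Kofi → Oliver.

Kofi, Nora, Priya, Tobi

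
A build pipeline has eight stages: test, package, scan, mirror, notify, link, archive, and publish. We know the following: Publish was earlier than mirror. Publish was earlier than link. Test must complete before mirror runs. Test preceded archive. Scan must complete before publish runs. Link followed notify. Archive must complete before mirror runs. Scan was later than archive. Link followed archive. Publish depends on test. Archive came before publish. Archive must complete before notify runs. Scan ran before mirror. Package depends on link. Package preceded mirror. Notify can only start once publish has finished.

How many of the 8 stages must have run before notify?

4

Directly stated before notify: archive and publish.
Scan reaches notify via scan → publish → notify.
Test reaches notify via test → archive → notify.
No chain forces package (or any of the others) ahead of notify.
That's archive, publish, scan, and test — 4 in all.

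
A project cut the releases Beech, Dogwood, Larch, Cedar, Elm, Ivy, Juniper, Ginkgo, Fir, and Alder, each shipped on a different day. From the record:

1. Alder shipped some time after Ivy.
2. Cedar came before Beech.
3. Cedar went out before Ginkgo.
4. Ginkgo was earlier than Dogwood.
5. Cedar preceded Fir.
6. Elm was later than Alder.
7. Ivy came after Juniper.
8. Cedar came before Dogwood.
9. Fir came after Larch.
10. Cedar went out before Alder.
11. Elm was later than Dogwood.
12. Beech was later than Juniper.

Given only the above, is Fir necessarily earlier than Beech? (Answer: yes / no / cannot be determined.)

No chain of stated constraints runs from Fir to Beech, and none runs from Beech to Fir either.
So the relative order of Fir and Beech is not fixed by the given facts.

cannot be determined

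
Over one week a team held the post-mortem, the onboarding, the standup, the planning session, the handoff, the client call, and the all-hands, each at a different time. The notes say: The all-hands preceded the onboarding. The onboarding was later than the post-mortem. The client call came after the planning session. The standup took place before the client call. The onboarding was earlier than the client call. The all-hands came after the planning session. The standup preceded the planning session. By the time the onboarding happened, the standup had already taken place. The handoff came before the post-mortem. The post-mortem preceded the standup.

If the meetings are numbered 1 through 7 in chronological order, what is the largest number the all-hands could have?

5

The all-hands must come before the client call and the onboarding — 2 meetings forced after it.
Everything else can be placed before the all-hands in some valid order, so the all-hands can sit as late as position 7 − 2 = 5.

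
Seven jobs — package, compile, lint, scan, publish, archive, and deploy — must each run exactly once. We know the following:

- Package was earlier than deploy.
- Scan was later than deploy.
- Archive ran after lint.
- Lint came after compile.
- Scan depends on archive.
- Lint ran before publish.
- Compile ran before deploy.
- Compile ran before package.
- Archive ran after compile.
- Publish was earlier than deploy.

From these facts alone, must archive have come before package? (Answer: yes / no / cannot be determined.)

No chain of stated constraints runs from archive to package, and none runs from package to archive either.
So the relative order of archive and package is not fixed by the given facts.

cannot be determined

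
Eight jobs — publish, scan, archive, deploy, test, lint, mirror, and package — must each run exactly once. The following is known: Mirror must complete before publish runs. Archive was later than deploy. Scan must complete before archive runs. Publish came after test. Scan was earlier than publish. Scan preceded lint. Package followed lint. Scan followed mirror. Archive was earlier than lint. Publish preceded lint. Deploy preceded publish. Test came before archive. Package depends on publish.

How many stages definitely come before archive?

4

Directly stated before archive: deploy, scan, and test.
Mirror reaches archive via mirror → scan → archive.
That's deploy, mirror, scan, and test — 4 in all.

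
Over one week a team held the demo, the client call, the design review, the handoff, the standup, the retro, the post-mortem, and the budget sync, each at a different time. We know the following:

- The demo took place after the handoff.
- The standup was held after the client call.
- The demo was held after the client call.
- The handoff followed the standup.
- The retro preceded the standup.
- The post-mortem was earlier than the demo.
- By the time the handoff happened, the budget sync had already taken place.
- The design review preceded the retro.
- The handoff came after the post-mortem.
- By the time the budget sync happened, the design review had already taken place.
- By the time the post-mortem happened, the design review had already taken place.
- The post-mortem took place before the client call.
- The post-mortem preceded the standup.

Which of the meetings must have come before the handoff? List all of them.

Directly stated before the handoff: the budget sync, the post-mortem, and the standup.
The client call reaches the handoff via the client call → the standup → the handoff.
The design review reaches the handoff via the design review → the post-mortem → the handoff.
The retro reaches the handoff via the retro → the standup → the handoff.

the budget sync, the client call, the design review, the post-mortem, the retro, the standup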